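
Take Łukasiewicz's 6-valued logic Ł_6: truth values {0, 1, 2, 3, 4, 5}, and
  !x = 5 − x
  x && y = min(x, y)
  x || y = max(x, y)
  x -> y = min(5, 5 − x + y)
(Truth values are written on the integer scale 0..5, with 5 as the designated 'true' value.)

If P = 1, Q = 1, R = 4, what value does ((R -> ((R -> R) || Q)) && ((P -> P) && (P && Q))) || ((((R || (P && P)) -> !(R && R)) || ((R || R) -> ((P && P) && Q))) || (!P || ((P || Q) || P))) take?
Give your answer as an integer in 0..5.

4

R -> R = 4 -> 4 = 5
(R -> R) || Q = 5 || 1 = 5
R -> ((R -> R) || Q) = 4 -> 5 = 5
P -> P = 1 -> 1 = 5
P && Q = 1 && 1 = 1
(P -> P) && (P && Q) = 5 && 1 = 1
(R -> ((R -> R) || Q)) && ((P -> P) && (P && Q)) = 5 && 1 = 1
P && P = 1 && 1 = 1
R || (P && P) = 4 || 1 = 4
R && R = 4 && 4 = 4
!(R && R) = !4 = 1
(R || (P && P)) -> !(R && R) = 4 -> 1 = 2
R || R = 4 || 4 = 4
P && P = 1 && 1 = 1
(P && P) && Q = 1 && 1 = 1
(R || R) -> ((P && P) && Q) = 4 -> 1 = 2
((R || (P && P)) -> !(R && R)) || ((R || R) -> ((P && P) && Q)) = 2 || 2 = 2
!P = !1 = 4
P || Q = 1 || 1 = 1
(P || Q) || P = 1 || 1 = 1
!P || ((P || Q) || P) = 4 || 1 = 4
(((R || (P && P)) -> !(R && R)) || ((R || R) -> ((P && P) && Q))) || (!P || ((P || Q) || P)) = 2 || 4 = 4
((R -> ((R -> R) || Q)) && ((P -> P) && (P && Q))) || ((((R || (P && P)) -> !(R && R)) || ((R || R) -> ((P && P) && Q))) || (!P || ((P || Q) || P))) = 1 || 4 = 4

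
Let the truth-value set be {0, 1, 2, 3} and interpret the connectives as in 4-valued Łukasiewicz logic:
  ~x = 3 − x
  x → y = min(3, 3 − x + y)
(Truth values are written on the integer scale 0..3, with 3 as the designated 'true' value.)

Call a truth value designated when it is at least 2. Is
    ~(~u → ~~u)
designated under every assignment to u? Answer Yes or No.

Counterexample: take u = 1.
~u = ~1 = 2
~u = ~1 = 2
~~u = ~2 = 1
~u → ~~u = 2 → 1 = 2
~(~u → ~~u) = ~2 = 1
This gives 1, which is below 2.

No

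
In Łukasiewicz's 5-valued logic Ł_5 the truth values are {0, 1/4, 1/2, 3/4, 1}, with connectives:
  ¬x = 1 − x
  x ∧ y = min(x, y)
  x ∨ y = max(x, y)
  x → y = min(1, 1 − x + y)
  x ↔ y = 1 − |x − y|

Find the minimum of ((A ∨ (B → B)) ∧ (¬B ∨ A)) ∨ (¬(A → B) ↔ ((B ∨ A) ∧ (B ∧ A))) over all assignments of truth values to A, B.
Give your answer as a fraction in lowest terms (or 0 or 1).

1/2

Take A = 1/2, B = 1/2:
B → B = 1/2 → 1/2 = 1
A ∨ (B → B) = 1/2 ∨ 1 = 1
¬B = ¬1/2 = 1/2
¬B ∨ A = 1/2 ∨ 1/2 = 1/2
(A ∨ (B → B)) ∧ (¬B ∨ A) = 1 ∧ 1/2 = 1/2
A → B = 1/2 → 1/2 = 1
¬(A → B) = ¬1 = 0
B ∨ A = 1/2 ∨ 1/2 = 1/2
B ∧ A = 1/2 ∧ 1/2 = 1/2
(B ∨ A) ∧ (B ∧ A) = 1/2 ∧ 1/2 = 1/2
¬(A → B) ↔ ((B ∨ A) ∧ (B ∧ A)) = 0 ↔ 1/2 = 1/2
((A ∨ (B → B)) ∧ (¬B ∨ A)) ∨ (¬(A → B) ↔ ((B ∨ A) ∧ (B ∧ A))) = 1/2 ∨ 1/2 = 1/2
No assignment yields a value below 1/2, so this is the minimum.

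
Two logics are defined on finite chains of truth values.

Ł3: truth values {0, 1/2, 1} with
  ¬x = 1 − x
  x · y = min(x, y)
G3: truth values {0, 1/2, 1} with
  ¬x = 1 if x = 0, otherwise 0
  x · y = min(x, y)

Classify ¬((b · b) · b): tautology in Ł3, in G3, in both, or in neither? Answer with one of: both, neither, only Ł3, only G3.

neither

In Ł3: at b = 1/2 the value is 1/2 — not a tautology.
In G3: at b = 1/2 the value is 0 — not a tautology.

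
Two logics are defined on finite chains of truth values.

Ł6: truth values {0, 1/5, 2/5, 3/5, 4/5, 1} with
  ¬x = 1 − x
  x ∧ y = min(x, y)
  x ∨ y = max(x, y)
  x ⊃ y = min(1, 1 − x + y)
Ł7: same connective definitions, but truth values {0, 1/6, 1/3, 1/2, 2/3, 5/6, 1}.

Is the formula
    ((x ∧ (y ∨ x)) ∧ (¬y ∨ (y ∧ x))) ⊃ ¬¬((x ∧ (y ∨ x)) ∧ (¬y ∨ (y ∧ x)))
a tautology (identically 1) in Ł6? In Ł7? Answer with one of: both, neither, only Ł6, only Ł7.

In Ł6: every assignment gives 1 — tautology.
In Ł7: every assignment gives 1 — tautology.

both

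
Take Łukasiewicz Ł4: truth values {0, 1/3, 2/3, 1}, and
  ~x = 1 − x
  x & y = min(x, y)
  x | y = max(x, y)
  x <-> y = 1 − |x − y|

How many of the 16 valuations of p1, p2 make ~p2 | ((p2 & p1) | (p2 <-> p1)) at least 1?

7

p1 = 0, p2 = 0 ↦ 1  ≥
p1 = 0, p2 = 1/3 ↦ 2/3  <
p1 = 0, p2 = 2/3 ↦ 1/3  <
p1 = 0, p2 = 1 ↦ 0  <
p1 = 1/3, p2 = 0 ↦ 1  ≥
p1 = 1/3, p2 = 1/3 ↦ 1  ≥
p1 = 1/3, p2 = 2/3 ↦ 2/3  <
p1 = 1/3, p2 = 1 ↦ 1/3  <
p1 = 2/3, p2 = 0 ↦ 1  ≥
p1 = 2/3, p2 = 1/3 ↦ 2/3  <
p1 = 2/3, p2 = 2/3 ↦ 1  ≥
p1 = 2/3, p2 = 1 ↦ 2/3  <
p1 = 1, p2 = 0 ↦ 1  ≥
p1 = 1, p2 = 1/3 ↦ 2/3  <
p1 = 1, p2 = 2/3 ↦ 2/3  <
p1 = 1, p2 = 1 ↦ 1  ≥
So 7 of the 16 assignments meet the threshold.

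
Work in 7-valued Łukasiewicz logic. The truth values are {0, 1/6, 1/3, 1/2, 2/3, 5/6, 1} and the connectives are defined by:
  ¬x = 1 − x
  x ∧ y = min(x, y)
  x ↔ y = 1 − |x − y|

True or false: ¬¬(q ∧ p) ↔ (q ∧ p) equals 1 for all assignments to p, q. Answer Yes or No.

At p = 1, q = 5/6, for instance:
q ∧ p = 5/6 ∧ 1 = 5/6
¬(q ∧ p) = ¬5/6 = 1/6
¬¬(q ∧ p) = ¬1/6 = 5/6
¬¬(q ∧ p) ↔ (q ∧ p) = 5/6 ↔ 5/6 = 1
and checking the remaining 48 assignments likewise gives ≥ 1 in every case.

Yes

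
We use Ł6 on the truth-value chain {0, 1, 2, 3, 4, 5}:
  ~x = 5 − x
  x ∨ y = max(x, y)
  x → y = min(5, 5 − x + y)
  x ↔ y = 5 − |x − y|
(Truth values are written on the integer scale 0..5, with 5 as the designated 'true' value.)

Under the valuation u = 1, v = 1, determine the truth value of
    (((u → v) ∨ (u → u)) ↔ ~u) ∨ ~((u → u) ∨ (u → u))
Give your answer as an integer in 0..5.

4

u → v = 1 → 1 = 5
u → u = 1 → 1 = 5
(u → v) ∨ (u → u) = 5 ∨ 5 = 5
~u = ~1 = 4
((u → v) ∨ (u → u)) ↔ ~u = 5 ↔ 4 = 4
u → u = 1 → 1 = 5
u → u = 1 → 1 = 5
(u → u) ∨ (u → u) = 5 ∨ 5 = 5
~((u → u) ∨ (u → u)) = ~5 = 0
(((u → v) ∨ (u → u)) ↔ ~u) ∨ ~((u → u) ∨ (u → u)) = 4 ∨ 0 = 4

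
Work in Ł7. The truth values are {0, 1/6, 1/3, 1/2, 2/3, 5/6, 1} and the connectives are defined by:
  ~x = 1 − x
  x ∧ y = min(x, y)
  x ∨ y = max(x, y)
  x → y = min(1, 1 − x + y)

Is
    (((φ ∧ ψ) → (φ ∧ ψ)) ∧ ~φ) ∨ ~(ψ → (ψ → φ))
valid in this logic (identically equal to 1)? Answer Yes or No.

No

Counterexample: take φ = 1/6, ψ = 0.
φ ∧ ψ = 1/6 ∧ 0 = 0
φ ∧ ψ = 1/6 ∧ 0 = 0
(φ ∧ ψ) → (φ ∧ ψ) = 0 → 0 = 1
~φ = ~1/6 = 5/6
((φ ∧ ψ) → (φ ∧ ψ)) ∧ ~φ = 1 ∧ 5/6 = 5/6
ψ → φ = 0 → 1/6 = 1
ψ → (ψ → φ) = 0 → 1 = 1
~(ψ → (ψ → φ)) = ~1 = 0
(((φ ∧ ψ) → (φ ∧ ψ)) ∧ ~φ) ∨ ~(ψ → (ψ → φ)) = 5/6 ∨ 0 = 5/6
This gives 5/6 ≠ 1.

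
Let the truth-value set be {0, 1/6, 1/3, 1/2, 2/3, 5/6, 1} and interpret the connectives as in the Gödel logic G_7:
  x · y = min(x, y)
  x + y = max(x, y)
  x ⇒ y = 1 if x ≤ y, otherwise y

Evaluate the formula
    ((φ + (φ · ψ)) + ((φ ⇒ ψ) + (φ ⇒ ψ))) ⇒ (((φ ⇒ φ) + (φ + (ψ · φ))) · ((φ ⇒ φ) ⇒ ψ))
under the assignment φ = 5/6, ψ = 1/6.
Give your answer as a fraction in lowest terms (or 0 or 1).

1/6

φ · ψ = 5/6 · 1/6 = 1/6
φ + (φ · ψ) = 5/6 + 1/6 = 5/6
φ ⇒ ψ = 5/6 ⇒ 1/6 = 1/6
φ ⇒ ψ = 5/6 ⇒ 1/6 = 1/6
(φ ⇒ ψ) + (φ ⇒ ψ) = 1/6 + 1/6 = 1/6
(φ + (φ · ψ)) + ((φ ⇒ ψ) + (φ ⇒ ψ)) = 5/6 + 1/6 = 5/6
φ ⇒ φ = 5/6 ⇒ 5/6 = 1
ψ · φ = 1/6 · 5/6 = 1/6
φ + (ψ · φ) = 5/6 + 1/6 = 5/6
(φ ⇒ φ) + (φ + (ψ · φ)) = 1 + 5/6 = 1
φ ⇒ φ = 5/6 ⇒ 5/6 = 1
(φ ⇒ φ) ⇒ ψ = 1 ⇒ 1/6 = 1/6
((φ ⇒ φ) + (φ + (ψ · φ))) · ((φ ⇒ φ) ⇒ ψ) = 1 · 1/6 = 1/6
((φ + (φ · ψ)) + ((φ ⇒ ψ) + (φ ⇒ ψ))) ⇒ (((φ ⇒ φ) + (φ + (ψ · φ))) · ((φ ⇒ φ) ⇒ ψ)) = 5/6 ⇒ 1/6 = 1/6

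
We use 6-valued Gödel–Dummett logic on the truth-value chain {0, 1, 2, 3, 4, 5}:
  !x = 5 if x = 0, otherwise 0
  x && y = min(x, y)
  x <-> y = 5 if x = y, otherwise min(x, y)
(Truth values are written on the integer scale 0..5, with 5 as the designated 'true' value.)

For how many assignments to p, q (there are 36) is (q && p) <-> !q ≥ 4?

value 5: 5 assignments (counts)
value 0: 31 assignments
So 5 of the 36 assignments meet the threshold.

5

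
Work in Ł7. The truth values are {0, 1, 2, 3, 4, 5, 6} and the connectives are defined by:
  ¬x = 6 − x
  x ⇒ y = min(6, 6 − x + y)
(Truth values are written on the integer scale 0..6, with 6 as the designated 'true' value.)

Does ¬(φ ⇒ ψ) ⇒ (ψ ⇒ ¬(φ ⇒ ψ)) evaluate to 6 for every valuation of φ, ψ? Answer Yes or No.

Yes

At φ = 1, ψ = 0, for instance:
φ ⇒ ψ = 1 ⇒ 0 = 5
¬(φ ⇒ ψ) = ¬5 = 1
ψ ⇒ ¬(φ ⇒ ψ) = 0 ⇒ 1 = 6
¬(φ ⇒ ψ) ⇒ (ψ ⇒ ¬(φ ⇒ ψ)) = 1 ⇒ 6 = 6
and checking the remaining 48 assignments likewise gives ≥ 6 in every case.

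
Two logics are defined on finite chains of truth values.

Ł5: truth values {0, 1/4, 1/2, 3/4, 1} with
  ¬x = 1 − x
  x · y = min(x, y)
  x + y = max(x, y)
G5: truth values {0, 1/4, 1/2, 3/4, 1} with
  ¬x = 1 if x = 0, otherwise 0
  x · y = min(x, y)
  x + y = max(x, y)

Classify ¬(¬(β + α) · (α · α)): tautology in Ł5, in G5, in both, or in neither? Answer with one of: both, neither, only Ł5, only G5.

In Ł5: at α = 1/4, β = 0 the value is 3/4 — not a tautology.
In G5: every assignment gives 1 — tautology.

only G5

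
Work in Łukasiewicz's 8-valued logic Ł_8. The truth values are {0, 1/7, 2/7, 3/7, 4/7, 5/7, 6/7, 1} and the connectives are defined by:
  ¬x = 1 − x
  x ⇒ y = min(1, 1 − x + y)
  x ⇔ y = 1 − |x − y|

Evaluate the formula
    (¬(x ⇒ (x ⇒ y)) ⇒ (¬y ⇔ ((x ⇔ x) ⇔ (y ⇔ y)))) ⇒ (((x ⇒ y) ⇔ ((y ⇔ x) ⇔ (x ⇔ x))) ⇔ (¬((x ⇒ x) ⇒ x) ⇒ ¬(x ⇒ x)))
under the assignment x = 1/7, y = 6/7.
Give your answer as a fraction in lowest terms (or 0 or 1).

6/7

x ⇒ y = 1/7 ⇒ 6/7 = 1
x ⇒ (x ⇒ y) = 1/7 ⇒ 1 = 1
¬(x ⇒ (x ⇒ y)) = ¬1 = 0
¬y = ¬6/7 = 1/7
x ⇔ x = 1/7 ⇔ 1/7 = 1
y ⇔ y = 6/7 ⇔ 6/7 = 1
(x ⇔ x) ⇔ (y ⇔ y) = 1 ⇔ 1 = 1
¬y ⇔ ((x ⇔ x) ⇔ (y ⇔ y)) = 1/7 ⇔ 1 = 1/7
¬(x ⇒ (x ⇒ y)) ⇒ (¬y ⇔ ((x ⇔ x) ⇔ (y ⇔ y))) = 0 ⇒ 1/7 = 1
x ⇒ y = 1/7 ⇒ 6/7 = 1
y ⇔ x = 6/7 ⇔ 1/7 = 2/7
x ⇔ x = 1/7 ⇔ 1/7 = 1
(y ⇔ x) ⇔ (x ⇔ x) = 2/7 ⇔ 1 = 2/7
(x ⇒ y) ⇔ ((y ⇔ x) ⇔ (x ⇔ x)) = 1 ⇔ 2/7 = 2/7
x ⇒ x = 1/7 ⇒ 1/7 = 1
(x ⇒ x) ⇒ x = 1 ⇒ 1/7 = 1/7
¬((x ⇒ x) ⇒ x) = ¬1/7 = 6/7
x ⇒ x = 1/7 ⇒ 1/7 = 1
¬(x ⇒ x) = ¬1 = 0
¬((x ⇒ x) ⇒ x) ⇒ ¬(x ⇒ x) = 6/7 ⇒ 0 = 1/7
((x ⇒ y) ⇔ ((y ⇔ x) ⇔ (x ⇔ x))) ⇔ (¬((x ⇒ x) ⇒ x) ⇒ ¬(x ⇒ x)) = 2/7 ⇔ 1/7 = 6/7
(¬(x ⇒ (x ⇒ y)) ⇒ (¬y ⇔ ((x ⇔ x) ⇔ (y ⇔ y)))) ⇒ (((x ⇒ y) ⇔ ((y ⇔ x) ⇔ (x ⇔ x))) ⇔ (¬((x ⇒ x) ⇒ x) ⇒ ¬(x ⇒ x))) = 1 ⇒ 6/7 = 6/7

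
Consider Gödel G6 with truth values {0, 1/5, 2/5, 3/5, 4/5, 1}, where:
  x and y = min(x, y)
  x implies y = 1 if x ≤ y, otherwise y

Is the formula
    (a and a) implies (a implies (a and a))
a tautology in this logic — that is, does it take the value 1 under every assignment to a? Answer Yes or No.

Yes

a = 0 ↦ 1
a = 1/5 ↦ 1
a = 2/5 ↦ 1
a = 3/5 ↦ 1
a = 4/5 ↦ 1
a = 1 ↦ 1
Every assignment gives a value ≥ 1.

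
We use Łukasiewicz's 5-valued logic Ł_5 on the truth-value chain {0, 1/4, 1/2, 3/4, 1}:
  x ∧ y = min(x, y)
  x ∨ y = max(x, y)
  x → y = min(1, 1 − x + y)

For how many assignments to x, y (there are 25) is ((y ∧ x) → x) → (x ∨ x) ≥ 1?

5

value 1: 5 assignments (counts)
value 3/4: 5 assignments
value 1/2: 5 assignments
value 1/4: 5 assignments
value 0: 5 assignments
So 5 of the 25 assignments meet the threshold.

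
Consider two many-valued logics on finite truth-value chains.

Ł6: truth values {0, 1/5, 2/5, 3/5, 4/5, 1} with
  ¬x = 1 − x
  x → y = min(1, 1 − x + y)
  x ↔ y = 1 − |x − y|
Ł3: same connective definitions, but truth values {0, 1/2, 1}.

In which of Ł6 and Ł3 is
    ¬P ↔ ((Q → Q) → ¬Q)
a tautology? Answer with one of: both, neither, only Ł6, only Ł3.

neither

In Ł6: at P = 0, Q = 1/5 the value is 4/5 — not a tautology.
In Ł3: at P = 0, Q = 1/2 the value is 1/2 — not a tautology.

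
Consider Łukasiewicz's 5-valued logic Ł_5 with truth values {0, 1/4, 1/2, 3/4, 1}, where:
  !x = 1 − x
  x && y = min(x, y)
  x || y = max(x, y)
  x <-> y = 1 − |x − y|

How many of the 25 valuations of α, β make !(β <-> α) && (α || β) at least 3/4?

value 1: 2 assignments (counts)
value 3/4: 4 assignments (counts)
value 1/2: 6 assignments
value 1/4: 8 assignments
value 0: 5 assignments
So 6 of the 25 assignments meet the threshold.

6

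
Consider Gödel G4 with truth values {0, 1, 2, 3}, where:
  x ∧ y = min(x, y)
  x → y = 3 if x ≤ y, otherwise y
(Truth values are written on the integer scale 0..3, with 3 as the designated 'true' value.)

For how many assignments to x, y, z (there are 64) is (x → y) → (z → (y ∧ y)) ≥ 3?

value 3: 54 assignments (counts)
value 2: 3 assignments
value 1: 4 assignments
value 0: 3 assignments
So 54 of the 64 assignments meet the threshold.

54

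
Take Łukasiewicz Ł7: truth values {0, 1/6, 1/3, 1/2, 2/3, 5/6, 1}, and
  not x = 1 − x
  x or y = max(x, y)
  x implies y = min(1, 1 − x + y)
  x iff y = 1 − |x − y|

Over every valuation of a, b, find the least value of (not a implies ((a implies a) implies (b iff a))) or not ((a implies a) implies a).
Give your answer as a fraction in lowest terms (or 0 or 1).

Take a = 1/3, b = 1:
not a = not 1/3 = 2/3
a implies a = 1/3 implies 1/3 = 1
b iff a = 1 iff 1/3 = 1/3
(a implies a) implies (b iff a) = 1 implies 1/3 = 1/3
not a implies ((a implies a) implies (b iff a)) = 2/3 implies 1/3 = 2/3
a implies a = 1/3 implies 1/3 = 1
(a implies a) implies a = 1 implies 1/3 = 1/3
not ((a implies a) implies a) = not 1/3 = 2/3
(not a implies ((a implies a) implies (b iff a))) or not ((a implies a) implies a) = 2/3 or 2/3 = 2/3
No assignment yields a value below 2/3, so this is the minimum.

2/3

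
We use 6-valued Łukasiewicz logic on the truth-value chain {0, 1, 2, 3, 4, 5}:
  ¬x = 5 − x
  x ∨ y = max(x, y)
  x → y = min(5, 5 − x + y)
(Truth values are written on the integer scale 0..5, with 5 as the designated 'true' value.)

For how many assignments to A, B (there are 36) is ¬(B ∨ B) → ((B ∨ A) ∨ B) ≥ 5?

value 5: 24 assignments (counts)
value 4: 5 assignments
value 3: 2 assignments
value 2: 3 assignments
value 1: 1 assignment
value 0: 1 assignment
So 24 of the 36 assignments meet the threshold.

24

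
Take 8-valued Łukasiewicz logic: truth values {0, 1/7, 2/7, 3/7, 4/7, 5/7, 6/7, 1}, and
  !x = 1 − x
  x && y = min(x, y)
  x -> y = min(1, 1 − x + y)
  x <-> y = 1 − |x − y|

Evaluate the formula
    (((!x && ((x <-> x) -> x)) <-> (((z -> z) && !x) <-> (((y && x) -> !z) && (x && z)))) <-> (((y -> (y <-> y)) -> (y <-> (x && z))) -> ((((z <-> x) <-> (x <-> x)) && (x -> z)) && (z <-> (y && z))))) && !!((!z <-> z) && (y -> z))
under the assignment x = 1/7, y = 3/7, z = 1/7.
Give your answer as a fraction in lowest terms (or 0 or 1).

2/7

!x = !1/7 = 6/7
x <-> x = 1/7 <-> 1/7 = 1
(x <-> x) -> x = 1 -> 1/7 = 1/7
!x && ((x <-> x) -> x) = 6/7 && 1/7 = 1/7
z -> z = 1/7 -> 1/7 = 1
!x = !1/7 = 6/7
(z -> z) && !x = 1 && 6/7 = 6/7
y && x = 3/7 && 1/7 = 1/7
!z = !1/7 = 6/7
(y && x) -> !z = 1/7 -> 6/7 = 1
x && z = 1/7 && 1/7 = 1/7
((y && x) -> !z) && (x && z) = 1 && 1/7 = 1/7
((z -> z) && !x) <-> (((y && x) -> !z) && (x && z)) = 6/7 <-> 1/7 = 2/7
(!x && ((x <-> x) -> x)) <-> (((z -> z) && !x) <-> (((y && x) -> !z) && (x && z))) = 1/7 <-> 2/7 = 6/7
y <-> y = 3/7 <-> 3/7 = 1
y -> (y <-> y) = 3/7 -> 1 = 1
x && z = 1/7 && 1/7 = 1/7
y <-> (x && z) = 3/7 <-> 1/7 = 5/7
(y -> (y <-> y)) -> (y <-> (x && z)) = 1 -> 5/7 = 5/7
z <-> x = 1/7 <-> 1/7 = 1
x <-> x = 1/7 <-> 1/7 = 1
(z <-> x) <-> (x <-> x) = 1 <-> 1 = 1
x -> z = 1/7 -> 1/7 = 1
((z <-> x) <-> (x <-> x)) && (x -> z) = 1 && 1 = 1
y && z = 3/7 && 1/7 = 1/7
z <-> (y && z) = 1/7 <-> 1/7 = 1
(((z <-> x) <-> (x <-> x)) && (x -> z)) && (z <-> (y && z)) = 1 && 1 = 1
((y -> (y <-> y)) -> (y <-> (x && z))) -> ((((z <-> x) <-> (x <-> x)) && (x -> z)) && (z <-> (y && z))) = 5/7 -> 1 = 1
((!x && ((x <-> x) -> x)) <-> (((z -> z) && !x) <-> (((y && x) -> !z) && (x && z)))) <-> (((y -> (y <-> y)) -> (y <-> (x && z))) -> ((((z <-> x) <-> (x <-> x)) && (x -> z)) && (z <-> (y && z)))) = 6/7 <-> 1 = 6/7
!z = !1/7 = 6/7
!z <-> z = 6/7 <-> 1/7 = 2/7
y -> z = 3/7 -> 1/7 = 5/7
(!z <-> z) && (y -> z) = 2/7 && 5/7 = 2/7
!((!z <-> z) && (y -> z)) = !2/7 = 5/7
!!((!z <-> z) && (y -> z)) = !5/7 = 2/7
(((!x && ((x <-> x) -> x)) <-> (((z -> z) && !x) <-> (((y && x) -> !z) && (x && z)))) <-> (((y -> (y <-> y)) -> (y <-> (x && z))) -> ((((z <-> x) <-> (x <-> x)) && (x -> z)) && (z <-> (y && z))))) && !!((!z <-> z) && (y -> z)) = 6/7 && 2/7 = 2/7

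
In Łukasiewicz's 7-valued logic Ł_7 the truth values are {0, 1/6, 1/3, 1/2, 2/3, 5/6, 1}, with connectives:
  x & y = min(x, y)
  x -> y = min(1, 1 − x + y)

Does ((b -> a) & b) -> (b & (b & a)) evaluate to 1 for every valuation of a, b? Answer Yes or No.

No

Counterexample: take a = 0, b = 1/6.
b -> a = 1/6 -> 0 = 5/6
(b -> a) & b = 5/6 & 1/6 = 1/6
b & a = 1/6 & 0 = 0
b & (b & a) = 1/6 & 0 = 0
((b -> a) & b) -> (b & (b & a)) = 1/6 -> 0 = 5/6
This gives 5/6 ≠ 1.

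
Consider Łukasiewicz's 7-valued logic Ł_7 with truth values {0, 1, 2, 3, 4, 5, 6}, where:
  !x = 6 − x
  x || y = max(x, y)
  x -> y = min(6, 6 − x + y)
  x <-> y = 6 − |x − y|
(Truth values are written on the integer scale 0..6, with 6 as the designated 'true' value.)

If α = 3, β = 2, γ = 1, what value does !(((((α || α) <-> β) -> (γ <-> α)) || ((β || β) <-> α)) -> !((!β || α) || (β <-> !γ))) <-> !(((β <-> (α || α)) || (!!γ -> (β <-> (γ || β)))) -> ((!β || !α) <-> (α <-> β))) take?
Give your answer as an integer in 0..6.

α || α = 3 || 3 = 3
(α || α) <-> β = 3 <-> 2 = 5
γ <-> α = 1 <-> 3 = 4
((α || α) <-> β) -> (γ <-> α) = 5 -> 4 = 5
β || β = 2 || 2 = 2
(β || β) <-> α = 2 <-> 3 = 5
(((α || α) <-> β) -> (γ <-> α)) || ((β || β) <-> α) = 5 || 5 = 5
!β = !2 = 4
!β || α = 4 || 3 = 4
!γ = !1 = 5
β <-> !γ = 2 <-> 5 = 3
(!β || α) || (β <-> !γ) = 4 || 3 = 4
!((!β || α) || (β <-> !γ)) = !4 = 2
((((α || α) <-> β) -> (γ <-> α)) || ((β || β) <-> α)) -> !((!β || α) || (β <-> !γ)) = 5 -> 2 = 3
!(((((α || α) <-> β) -> (γ <-> α)) || ((β || β) <-> α)) -> !((!β || α) || (β <-> !γ))) = !3 = 3
α || α = 3 || 3 = 3
β <-> (α || α) = 2 <-> 3 = 5
!γ = !1 = 5
!!γ = !5 = 1
γ || β = 1 || 2 = 2
β <-> (γ || β) = 2 <-> 2 = 6
!!γ -> (β <-> (γ || β)) = 1 -> 6 = 6
(β <-> (α || α)) || (!!γ -> (β <-> (γ || β))) = 5 || 6 = 6
!β = !2 = 4
!α = !3 = 3
!β || !α = 4 || 3 = 4
α <-> β = 3 <-> 2 = 5
(!β || !α) <-> (α <-> β) = 4 <-> 5 = 5
((β <-> (α || α)) || (!!γ -> (β <-> (γ || β)))) -> ((!β || !α) <-> (α <-> β)) = 6 -> 5 = 5
!(((β <-> (α || α)) || (!!γ -> (β <-> (γ || β)))) -> ((!β || !α) <-> (α <-> β))) = !5 = 1
!(((((α || α) <-> β) -> (γ <-> α)) || ((β || β) <-> α)) -> !((!β || α) || (β <-> !γ))) <-> !(((β <-> (α || α)) || (!!γ -> (β <-> (γ || β)))) -> ((!β || !α) <-> (α <-> β))) = 3 <-> 1 = 4

4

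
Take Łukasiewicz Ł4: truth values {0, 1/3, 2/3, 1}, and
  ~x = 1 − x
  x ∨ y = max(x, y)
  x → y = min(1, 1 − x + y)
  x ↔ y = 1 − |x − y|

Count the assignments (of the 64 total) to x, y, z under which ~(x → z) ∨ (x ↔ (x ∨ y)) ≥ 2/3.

value 1: 40 assignments (counts)
value 2/3: 12 assignments (counts)
value 1/3: 8 assignments
value 0: 4 assignments
So 52 of the 64 assignments meet the threshold.

52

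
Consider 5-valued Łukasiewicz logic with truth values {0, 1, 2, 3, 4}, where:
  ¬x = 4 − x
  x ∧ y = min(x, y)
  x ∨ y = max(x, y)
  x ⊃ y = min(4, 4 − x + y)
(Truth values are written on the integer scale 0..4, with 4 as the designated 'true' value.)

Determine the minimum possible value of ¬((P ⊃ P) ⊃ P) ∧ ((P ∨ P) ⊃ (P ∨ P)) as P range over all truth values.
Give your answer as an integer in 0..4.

0

Take P = 4:
P ⊃ P = 4 ⊃ 4 = 4
(P ⊃ P) ⊃ P = 4 ⊃ 4 = 4
¬((P ⊃ P) ⊃ P) = ¬4 = 0
P ∨ P = 4 ∨ 4 = 4
P ∨ P = 4 ∨ 4 = 4
(P ∨ P) ⊃ (P ∨ P) = 4 ⊃ 4 = 4
¬((P ⊃ P) ⊃ P) ∧ ((P ∨ P) ⊃ (P ∨ P)) = 0 ∧ 4 = 0
No assignment yields a value below 0, so this is the minimum.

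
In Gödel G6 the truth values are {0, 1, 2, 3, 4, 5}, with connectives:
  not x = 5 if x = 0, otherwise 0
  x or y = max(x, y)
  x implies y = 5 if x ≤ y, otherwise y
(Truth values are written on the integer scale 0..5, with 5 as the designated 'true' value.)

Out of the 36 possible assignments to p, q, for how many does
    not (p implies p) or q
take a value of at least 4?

12

value 5: 6 assignments (counts)
value 4: 6 assignments (counts)
value 3: 6 assignments
value 2: 6 assignments
value 1: 6 assignments
value 0: 6 assignments
So 12 of the 36 assignments meet the threshold.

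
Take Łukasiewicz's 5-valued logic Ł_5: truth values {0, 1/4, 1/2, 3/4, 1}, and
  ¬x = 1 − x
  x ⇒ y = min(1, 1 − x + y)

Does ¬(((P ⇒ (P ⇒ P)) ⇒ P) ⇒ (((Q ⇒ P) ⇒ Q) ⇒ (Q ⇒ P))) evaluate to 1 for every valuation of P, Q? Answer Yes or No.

Counterexample: take P = 0, Q = 0.
P ⇒ P = 0 ⇒ 0 = 1
P ⇒ (P ⇒ P) = 0 ⇒ 1 = 1
(P ⇒ (P ⇒ P)) ⇒ P = 1 ⇒ 0 = 0
Q ⇒ P = 0 ⇒ 0 = 1
(Q ⇒ P) ⇒ Q = 1 ⇒ 0 = 0
Q ⇒ P = 0 ⇒ 0 = 1
((Q ⇒ P) ⇒ Q) ⇒ (Q ⇒ P) = 0 ⇒ 1 = 1
((P ⇒ (P ⇒ P)) ⇒ P) ⇒ (((Q ⇒ P) ⇒ Q) ⇒ (Q ⇒ P)) = 0 ⇒ 1 = 1
¬(((P ⇒ (P ⇒ P)) ⇒ P) ⇒ (((Q ⇒ P) ⇒ Q) ⇒ (Q ⇒ P))) = ¬1 = 0
This gives 0 ≠ 1.

No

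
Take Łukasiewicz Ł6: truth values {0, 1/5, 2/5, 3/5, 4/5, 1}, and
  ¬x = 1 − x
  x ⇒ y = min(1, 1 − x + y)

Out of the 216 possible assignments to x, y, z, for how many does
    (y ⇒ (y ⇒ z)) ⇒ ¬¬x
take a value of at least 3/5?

value 1: 58 assignments (counts)
value 4/5: 35 assignments (counts)
value 3/5: 34 assignments (counts)
value 2/5: 32 assignments
value 1/5: 30 assignments
value 0: 27 assignments
So 127 of the 216 assignments meet the threshold.

127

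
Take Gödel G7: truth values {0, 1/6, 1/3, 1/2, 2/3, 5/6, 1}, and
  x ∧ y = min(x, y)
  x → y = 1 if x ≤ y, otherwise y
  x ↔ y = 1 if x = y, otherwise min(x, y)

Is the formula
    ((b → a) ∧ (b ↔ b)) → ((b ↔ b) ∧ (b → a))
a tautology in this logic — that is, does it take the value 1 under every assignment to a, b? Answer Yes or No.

Yes

At a = 1/3, b = 1/2, for instance:
b → a = 1/2 → 1/3 = 1/3
b ↔ b = 1/2 ↔ 1/2 = 1
(b → a) ∧ (b ↔ b) = 1/3 ∧ 1 = 1/3
(b ↔ b) ∧ (b → a) = 1 ∧ 1/3 = 1/3
((b → a) ∧ (b ↔ b)) → ((b ↔ b) ∧ (b → a)) = 1/3 → 1/3 = 1
and checking the remaining 48 assignments likewise gives ≥ 1 in every case.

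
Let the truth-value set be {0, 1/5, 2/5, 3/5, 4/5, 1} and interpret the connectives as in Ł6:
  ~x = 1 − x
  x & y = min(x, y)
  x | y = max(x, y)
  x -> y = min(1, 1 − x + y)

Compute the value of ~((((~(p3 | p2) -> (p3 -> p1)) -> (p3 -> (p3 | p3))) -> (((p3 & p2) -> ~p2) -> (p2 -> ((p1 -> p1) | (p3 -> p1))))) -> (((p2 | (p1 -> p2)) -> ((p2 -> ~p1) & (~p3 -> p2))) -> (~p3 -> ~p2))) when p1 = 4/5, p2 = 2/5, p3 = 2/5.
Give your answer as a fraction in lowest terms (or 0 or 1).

0

p3 | p2 = 2/5 | 2/5 = 2/5
~(p3 | p2) = ~2/5 = 3/5
p3 -> p1 = 2/5 -> 4/5 = 1
~(p3 | p2) -> (p3 -> p1) = 3/5 -> 1 = 1
p3 | p3 = 2/5 | 2/5 = 2/5
p3 -> (p3 | p3) = 2/5 -> 2/5 = 1
(~(p3 | p2) -> (p3 -> p1)) -> (p3 -> (p3 | p3)) = 1 -> 1 = 1
p3 & p2 = 2/5 & 2/5 = 2/5
~p2 = ~2/5 = 3/5
(p3 & p2) -> ~p2 = 2/5 -> 3/5 = 1
p1 -> p1 = 4/5 -> 4/5 = 1
p3 -> p1 = 2/5 -> 4/5 = 1
(p1 -> p1) | (p3 -> p1) = 1 | 1 = 1
p2 -> ((p1 -> p1) | (p3 -> p1)) = 2/5 -> 1 = 1
((p3 & p2) -> ~p2) -> (p2 -> ((p1 -> p1) | (p3 -> p1))) = 1 -> 1 = 1
((~(p3 | p2) -> (p3 -> p1)) -> (p3 -> (p3 | p3))) -> (((p3 & p2) -> ~p2) -> (p2 -> ((p1 -> p1) | (p3 -> p1)))) = 1 -> 1 = 1
p1 -> p2 = 4/5 -> 2/5 = 3/5
p2 | (p1 -> p2) = 2/5 | 3/5 = 3/5
~p1 = ~4/5 = 1/5
p2 -> ~p1 = 2/5 -> 1/5 = 4/5
~p3 = ~2/5 = 3/5
~p3 -> p2 = 3/5 -> 2/5 = 4/5
(p2 -> ~p1) & (~p3 -> p2) = 4/5 & 4/5 = 4/5
(p2 | (p1 -> p2)) -> ((p2 -> ~p1) & (~p3 -> p2)) = 3/5 -> 4/5 = 1
~p3 = ~2/5 = 3/5
~p2 = ~2/5 = 3/5
~p3 -> ~p2 = 3/5 -> 3/5 = 1
((p2 | (p1 -> p2)) -> ((p2 -> ~p1) & (~p3 -> p2))) -> (~p3 -> ~p2) = 1 -> 1 = 1
(((~(p3 | p2) -> (p3 -> p1)) -> (p3 -> (p3 | p3))) -> (((p3 & p2) -> ~p2) -> (p2 -> ((p1 -> p1) | (p3 -> p1))))) -> (((p2 | (p1 -> p2)) -> ((p2 -> ~p1) & (~p3 -> p2))) -> (~p3 -> ~p2)) = 1 -> 1 = 1
~((((~(p3 | p2) -> (p3 -> p1)) -> (p3 -> (p3 | p3))) -> (((p3 & p2) -> ~p2) -> (p2 -> ((p1 -> p1) | (p3 -> p1))))) -> (((p2 | (p1 -> p2)) -> ((p2 -> ~p1) & (~p3 -> p2))) -> (~p3 -> ~p2))) = ~1 = 0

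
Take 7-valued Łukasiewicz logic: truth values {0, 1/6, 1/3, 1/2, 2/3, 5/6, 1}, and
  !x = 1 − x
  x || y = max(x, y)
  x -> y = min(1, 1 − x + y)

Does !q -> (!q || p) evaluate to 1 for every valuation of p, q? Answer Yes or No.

Yes

At p = 1/3, q = 2/3, for instance:
!q = !2/3 = 1/3
!q || p = 1/3 || 1/3 = 1/3
!q -> (!q || p) = 1/3 -> 1/3 = 1
and checking the remaining 48 assignments likewise gives ≥ 1 in every case.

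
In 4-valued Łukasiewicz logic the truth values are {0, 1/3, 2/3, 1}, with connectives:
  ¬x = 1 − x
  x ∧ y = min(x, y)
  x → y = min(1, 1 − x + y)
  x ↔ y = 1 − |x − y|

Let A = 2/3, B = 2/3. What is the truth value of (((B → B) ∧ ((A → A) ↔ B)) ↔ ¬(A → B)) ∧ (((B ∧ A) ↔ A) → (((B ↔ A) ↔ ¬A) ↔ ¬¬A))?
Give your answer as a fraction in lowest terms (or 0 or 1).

1/3

B → B = 2/3 → 2/3 = 1
A → A = 2/3 → 2/3 = 1
(A → A) ↔ B = 1 ↔ 2/3 = 2/3
(B → B) ∧ ((A → A) ↔ B) = 1 ∧ 2/3 = 2/3
A → B = 2/3 → 2/3 = 1
¬(A → B) = ¬1 = 0
((B → B) ∧ ((A → A) ↔ B)) ↔ ¬(A → B) = 2/3 ↔ 0 = 1/3
B ∧ A = 2/3 ∧ 2/3 = 2/3
(B ∧ A) ↔ A = 2/3 ↔ 2/3 = 1
B ↔ A = 2/3 ↔ 2/3 = 1
¬A = ¬2/3 = 1/3
(B ↔ A) ↔ ¬A = 1 ↔ 1/3 = 1/3
¬A = ¬2/3 = 1/3
¬¬A = ¬1/3 = 2/3
((B ↔ A) ↔ ¬A) ↔ ¬¬A = 1/3 ↔ 2/3 = 2/3
((B ∧ A) ↔ A) → (((B ↔ A) ↔ ¬A) ↔ ¬¬A) = 1 → 2/3 = 2/3
(((B → B) ∧ ((A → A) ↔ B)) ↔ ¬(A → B)) ∧ (((B ∧ A) ↔ A) → (((B ↔ A) ↔ ¬A) ↔ ¬¬A)) = 1/3 ∧ 2/3 = 1/3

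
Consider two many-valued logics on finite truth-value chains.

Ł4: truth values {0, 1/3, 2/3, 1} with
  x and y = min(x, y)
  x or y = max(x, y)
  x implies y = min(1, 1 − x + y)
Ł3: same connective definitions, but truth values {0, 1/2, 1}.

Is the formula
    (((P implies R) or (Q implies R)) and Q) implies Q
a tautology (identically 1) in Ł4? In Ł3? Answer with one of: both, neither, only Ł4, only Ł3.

In Ł4: every assignment gives 1 — tautology.
In Ł3: every assignment gives 1 — tautology.

both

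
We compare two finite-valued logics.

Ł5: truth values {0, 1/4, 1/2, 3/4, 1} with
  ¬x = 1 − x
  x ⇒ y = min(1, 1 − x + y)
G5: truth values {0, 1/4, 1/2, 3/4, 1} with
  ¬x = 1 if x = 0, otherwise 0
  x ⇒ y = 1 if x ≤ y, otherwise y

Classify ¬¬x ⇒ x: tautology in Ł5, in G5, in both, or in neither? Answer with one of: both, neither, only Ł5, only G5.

In Ł5: every assignment gives 1 — tautology.
In G5: at x = 1/4 the value is 1/4 — not a tautology.

only Ł5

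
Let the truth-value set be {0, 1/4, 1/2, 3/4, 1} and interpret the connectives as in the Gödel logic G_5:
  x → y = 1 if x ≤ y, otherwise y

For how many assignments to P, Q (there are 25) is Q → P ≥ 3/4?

16

value 1: 15 assignments (counts)
value 3/4: 1 assignment (counts)
value 1/2: 2 assignments
value 1/4: 3 assignments
value 0: 4 assignments
So 16 of the 25 assignments meet the threshold.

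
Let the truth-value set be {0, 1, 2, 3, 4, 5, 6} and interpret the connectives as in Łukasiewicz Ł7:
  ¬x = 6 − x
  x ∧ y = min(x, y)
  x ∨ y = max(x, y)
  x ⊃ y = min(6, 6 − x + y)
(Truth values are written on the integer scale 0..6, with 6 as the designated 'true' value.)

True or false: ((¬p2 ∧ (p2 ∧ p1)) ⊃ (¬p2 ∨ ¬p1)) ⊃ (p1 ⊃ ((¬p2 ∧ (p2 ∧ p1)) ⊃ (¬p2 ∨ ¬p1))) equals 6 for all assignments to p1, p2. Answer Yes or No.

At p1 = 5, p2 = 3, for instance:
¬p2 = ¬3 = 3
p2 ∧ p1 = 3 ∧ 5 = 3
¬p2 ∧ (p2 ∧ p1) = 3 ∧ 3 = 3
¬p2 = ¬3 = 3
¬p1 = ¬5 = 1
¬p2 ∨ ¬p1 = 3 ∨ 1 = 3
(¬p2 ∧ (p2 ∧ p1)) ⊃ (¬p2 ∨ ¬p1) = 3 ⊃ 3 = 6
p1 ⊃ ((¬p2 ∧ (p2 ∧ p1)) ⊃ (¬p2 ∨ ¬p1)) = 5 ⊃ 6 = 6
((¬p2 ∧ (p2 ∧ p1)) ⊃ (¬p2 ∨ ¬p1)) ⊃ (p1 ⊃ ((¬p2 ∧ (p2 ∧ p1)) ⊃ (¬p2 ∨ ¬p1))) = 6 ⊃ 6 = 6
and checking the remaining 48 assignments likewise gives ≥ 6 in every case.

Yes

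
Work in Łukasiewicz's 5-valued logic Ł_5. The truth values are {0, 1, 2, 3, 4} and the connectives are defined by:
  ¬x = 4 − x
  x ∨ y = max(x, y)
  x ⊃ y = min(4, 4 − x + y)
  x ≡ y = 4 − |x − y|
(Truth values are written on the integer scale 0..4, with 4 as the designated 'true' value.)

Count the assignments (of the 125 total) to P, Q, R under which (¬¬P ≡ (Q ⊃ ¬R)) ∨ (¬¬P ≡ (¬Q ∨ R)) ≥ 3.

value 4: 43 assignments (counts)
value 3: 45 assignments (counts)
value 2: 21 assignments
value 1: 11 assignments
value 0: 5 assignments
So 88 of the 125 assignments meet the threshold.

88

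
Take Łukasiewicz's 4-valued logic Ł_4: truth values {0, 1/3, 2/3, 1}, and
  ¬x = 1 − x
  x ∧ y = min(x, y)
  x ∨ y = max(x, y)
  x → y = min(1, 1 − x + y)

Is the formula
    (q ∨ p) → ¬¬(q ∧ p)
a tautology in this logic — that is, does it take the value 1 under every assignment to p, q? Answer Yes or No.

No

Counterexample: take p = 0, q = 1/3.
q ∨ p = 1/3 ∨ 0 = 1/3
q ∧ p = 1/3 ∧ 0 = 0
¬(q ∧ p) = ¬0 = 1
¬¬(q ∧ p) = ¬1 = 0
(q ∨ p) → ¬¬(q ∧ p) = 1/3 → 0 = 2/3
This gives 2/3 ≠ 1.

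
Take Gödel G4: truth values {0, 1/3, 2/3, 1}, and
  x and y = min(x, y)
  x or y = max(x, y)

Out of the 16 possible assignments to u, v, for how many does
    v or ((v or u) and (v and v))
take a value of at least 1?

u = 0, v = 0 ↦ 0  <
u = 0, v = 1/3 ↦ 1/3  <
u = 0, v = 2/3 ↦ 2/3  <
u = 0, v = 1 ↦ 1  ≥
u = 1/3, v = 0 ↦ 0  <
u = 1/3, v = 1/3 ↦ 1/3  <
u = 1/3, v = 2/3 ↦ 2/3  <
u = 1/3, v = 1 ↦ 1  ≥
u = 2/3, v = 0 ↦ 0  <
u = 2/3, v = 1/3 ↦ 1/3  <
u = 2/3, v = 2/3 ↦ 2/3  <
u = 2/3, v = 1 ↦ 1  ≥
u = 1, v = 0 ↦ 0  <
u = 1, v = 1/3 ↦ 1/3  <
u = 1, v = 2/3 ↦ 2/3  <
u = 1, v = 1 ↦ 1  ≥
So 4 of the 16 assignments meet the threshold.

4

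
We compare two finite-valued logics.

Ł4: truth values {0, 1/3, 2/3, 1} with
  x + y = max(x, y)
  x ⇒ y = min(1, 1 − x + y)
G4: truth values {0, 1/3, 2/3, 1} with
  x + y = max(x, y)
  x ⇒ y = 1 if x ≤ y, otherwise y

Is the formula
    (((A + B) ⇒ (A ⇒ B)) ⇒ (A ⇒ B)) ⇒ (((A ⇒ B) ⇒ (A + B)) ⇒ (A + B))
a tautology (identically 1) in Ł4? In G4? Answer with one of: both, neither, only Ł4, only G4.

In Ł4: every assignment gives 1 — tautology.
In G4: at A = 1/3, B = 0 the value is 1/3 — not a tautology.

only Ł4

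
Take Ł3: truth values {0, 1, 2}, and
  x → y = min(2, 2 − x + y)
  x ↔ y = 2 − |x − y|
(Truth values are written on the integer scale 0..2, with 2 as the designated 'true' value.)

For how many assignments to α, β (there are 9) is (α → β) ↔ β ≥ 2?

α = 0, β = 0 ↦ 0  <
α = 0, β = 1 ↦ 1  <
α = 0, β = 2 ↦ 2  ≥
α = 1, β = 0 ↦ 1  <
α = 1, β = 1 ↦ 1  <
α = 1, β = 2 ↦ 2  ≥
α = 2, β = 0 ↦ 2  ≥
α = 2, β = 1 ↦ 2  ≥
α = 2, β = 2 ↦ 2  ≥
So 5 of the 9 assignments meet the threshold.

5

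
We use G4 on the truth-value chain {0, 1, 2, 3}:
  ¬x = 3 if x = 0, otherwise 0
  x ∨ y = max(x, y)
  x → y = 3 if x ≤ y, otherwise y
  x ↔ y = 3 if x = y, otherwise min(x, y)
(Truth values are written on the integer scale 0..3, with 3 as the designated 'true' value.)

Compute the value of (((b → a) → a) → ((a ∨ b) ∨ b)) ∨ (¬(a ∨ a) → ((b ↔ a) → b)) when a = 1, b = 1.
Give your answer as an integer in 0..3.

3

b → a = 1 → 1 = 3
(b → a) → a = 3 → 1 = 1
a ∨ b = 1 ∨ 1 = 1
(a ∨ b) ∨ b = 1 ∨ 1 = 1
((b → a) → a) → ((a ∨ b) ∨ b) = 1 → 1 = 3
a ∨ a = 1 ∨ 1 = 1
¬(a ∨ a) = ¬1 = 0
b ↔ a = 1 ↔ 1 = 3
(b ↔ a) → b = 3 → 1 = 1
¬(a ∨ a) → ((b ↔ a) → b) = 0 → 1 = 3
(((b → a) → a) → ((a ∨ b) ∨ b)) ∨ (¬(a ∨ a) → ((b ↔ a) → b)) = 3 ∨ 3 = 3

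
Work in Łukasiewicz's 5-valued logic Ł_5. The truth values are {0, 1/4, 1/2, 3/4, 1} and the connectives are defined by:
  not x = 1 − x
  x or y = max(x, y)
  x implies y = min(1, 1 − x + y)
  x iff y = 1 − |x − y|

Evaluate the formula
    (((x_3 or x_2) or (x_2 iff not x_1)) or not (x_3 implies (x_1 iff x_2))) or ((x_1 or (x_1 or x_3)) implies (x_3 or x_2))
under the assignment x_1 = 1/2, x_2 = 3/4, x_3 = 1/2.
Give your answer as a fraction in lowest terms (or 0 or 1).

1

x_3 or x_2 = 1/2 or 3/4 = 3/4
not x_1 = not 1/2 = 1/2
x_2 iff not x_1 = 3/4 iff 1/2 = 3/4
(x_3 or x_2) or (x_2 iff not x_1) = 3/4 or 3/4 = 3/4
x_1 iff x_2 = 1/2 iff 3/4 = 3/4
x_3 implies (x_1 iff x_2) = 1/2 implies 3/4 = 1
not (x_3 implies (x_1 iff x_2)) = not 1 = 0
((x_3 or x_2) or (x_2 iff not x_1)) or not (x_3 implies (x_1 iff x_2)) = 3/4 or 0 = 3/4
x_1 or x_3 = 1/2 or 1/2 = 1/2
x_1 or (x_1 or x_3) = 1/2 or 1/2 = 1/2
x_3 or x_2 = 1/2 or 3/4 = 3/4
(x_1 or (x_1 or x_3)) implies (x_3 or x_2) = 1/2 implies 3/4 = 1
(((x_3 or x_2) or (x_2 iff not x_1)) or not (x_3 implies (x_1 iff x_2))) or ((x_1 or (x_1 or x_3)) implies (x_3 or x_2)) = 3/4 or 1 = 1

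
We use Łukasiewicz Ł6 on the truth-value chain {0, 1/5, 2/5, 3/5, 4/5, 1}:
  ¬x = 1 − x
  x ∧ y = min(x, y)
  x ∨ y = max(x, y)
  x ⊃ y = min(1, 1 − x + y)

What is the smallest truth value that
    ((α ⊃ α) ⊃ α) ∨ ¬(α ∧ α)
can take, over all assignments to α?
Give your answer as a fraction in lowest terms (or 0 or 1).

3/5

Take α = 2/5:
α ⊃ α = 2/5 ⊃ 2/5 = 1
(α ⊃ α) ⊃ α = 1 ⊃ 2/5 = 2/5
α ∧ α = 2/5 ∧ 2/5 = 2/5
¬(α ∧ α) = ¬2/5 = 3/5
((α ⊃ α) ⊃ α) ∨ ¬(α ∧ α) = 2/5 ∨ 3/5 = 3/5
No assignment yields a value below 3/5, so this is the minimum.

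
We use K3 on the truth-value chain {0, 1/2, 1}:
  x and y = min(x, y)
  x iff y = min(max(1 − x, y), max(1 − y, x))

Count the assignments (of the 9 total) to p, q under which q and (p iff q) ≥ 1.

p = 0, q = 0 ↦ 0  <
p = 0, q = 1/2 ↦ 1/2  <
p = 0, q = 1 ↦ 0  <
p = 1/2, q = 0 ↦ 0  <
p = 1/2, q = 1/2 ↦ 1/2  <
p = 1/2, q = 1 ↦ 1/2  <
p = 1, q = 0 ↦ 0  <
p = 1, q = 1/2 ↦ 1/2  <
p = 1, q = 1 ↦ 1  ≥
So 1 of the 9 assignments meets the threshold.

1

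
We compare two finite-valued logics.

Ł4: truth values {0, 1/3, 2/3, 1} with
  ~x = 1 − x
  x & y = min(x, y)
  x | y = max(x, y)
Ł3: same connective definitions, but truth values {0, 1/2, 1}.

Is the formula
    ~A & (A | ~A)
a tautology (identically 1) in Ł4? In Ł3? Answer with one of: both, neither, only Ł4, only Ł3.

In Ł4: at A = 1/3 the value is 2/3 — not a tautology.
In Ł3: at A = 1/2 the value is 1/2 — not a tautology.

neither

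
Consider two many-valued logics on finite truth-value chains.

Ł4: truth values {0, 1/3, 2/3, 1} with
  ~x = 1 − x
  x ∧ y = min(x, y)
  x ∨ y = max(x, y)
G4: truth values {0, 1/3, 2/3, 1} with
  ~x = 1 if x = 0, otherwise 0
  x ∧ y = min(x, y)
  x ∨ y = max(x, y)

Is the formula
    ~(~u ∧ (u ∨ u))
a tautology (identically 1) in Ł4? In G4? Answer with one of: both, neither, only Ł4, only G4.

In Ł4: at u = 1/3 the value is 2/3 — not a tautology.
In G4: every assignment gives 1 — tautology.

only G4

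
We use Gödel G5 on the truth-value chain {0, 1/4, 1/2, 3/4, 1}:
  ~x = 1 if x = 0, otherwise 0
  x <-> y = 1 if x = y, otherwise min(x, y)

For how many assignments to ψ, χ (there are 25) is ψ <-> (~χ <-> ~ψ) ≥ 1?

8

value 1: 8 assignments (counts)
value 3/4: 4 assignments
value 1/2: 4 assignments
value 1/4: 4 assignments
value 0: 5 assignments
So 8 of the 25 assignments meet the threshold.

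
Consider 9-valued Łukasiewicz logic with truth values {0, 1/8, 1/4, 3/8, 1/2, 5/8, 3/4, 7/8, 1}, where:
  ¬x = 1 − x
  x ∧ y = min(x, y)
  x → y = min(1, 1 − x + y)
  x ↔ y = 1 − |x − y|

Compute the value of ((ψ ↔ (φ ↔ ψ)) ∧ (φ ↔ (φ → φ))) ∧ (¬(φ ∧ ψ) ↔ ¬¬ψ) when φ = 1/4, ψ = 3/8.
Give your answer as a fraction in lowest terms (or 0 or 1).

1/4

φ ↔ ψ = 1/4 ↔ 3/8 = 7/8
ψ ↔ (φ ↔ ψ) = 3/8 ↔ 7/8 = 1/2
φ → φ = 1/4 → 1/4 = 1
φ ↔ (φ → φ) = 1/4 ↔ 1 = 1/4
(ψ ↔ (φ ↔ ψ)) ∧ (φ ↔ (φ → φ)) = 1/2 ∧ 1/4 = 1/4
φ ∧ ψ = 1/4 ∧ 3/8 = 1/4
¬(φ ∧ ψ) = ¬1/4 = 3/4
¬ψ = ¬3/8 = 5/8
¬¬ψ = ¬5/8 = 3/8
¬(φ ∧ ψ) ↔ ¬¬ψ = 3/4 ↔ 3/8 = 5/8
((ψ ↔ (φ ↔ ψ)) ∧ (φ ↔ (φ → φ))) ∧ (¬(φ ∧ ψ) ↔ ¬¬ψ) = 1/4 ∧ 5/8 = 1/4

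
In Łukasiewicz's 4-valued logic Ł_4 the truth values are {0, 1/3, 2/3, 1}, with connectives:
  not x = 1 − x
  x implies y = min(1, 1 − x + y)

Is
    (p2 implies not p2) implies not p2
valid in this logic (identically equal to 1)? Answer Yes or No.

No

Counterexample: take p2 = 1/3.
not p2 = not 1/3 = 2/3
p2 implies not p2 = 1/3 implies 2/3 = 1
(p2 implies not p2) implies not p2 = 1 implies 2/3 = 2/3
This gives 2/3 ≠ 1.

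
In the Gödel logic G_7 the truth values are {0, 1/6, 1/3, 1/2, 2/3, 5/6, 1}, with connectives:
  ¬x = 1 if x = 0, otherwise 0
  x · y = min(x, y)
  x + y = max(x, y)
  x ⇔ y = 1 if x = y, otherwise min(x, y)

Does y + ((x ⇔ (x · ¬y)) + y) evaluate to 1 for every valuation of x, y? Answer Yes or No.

No

Counterexample: take x = 1/6, y = 1/6.
¬y = ¬1/6 = 0
x · ¬y = 1/6 · 0 = 0
x ⇔ (x · ¬y) = 1/6 ⇔ 0 = 0
(x ⇔ (x · ¬y)) + y = 0 + 1/6 = 1/6
y + ((x ⇔ (x · ¬y)) + y) = 1/6 + 1/6 = 1/6
This gives 1/6 ≠ 1.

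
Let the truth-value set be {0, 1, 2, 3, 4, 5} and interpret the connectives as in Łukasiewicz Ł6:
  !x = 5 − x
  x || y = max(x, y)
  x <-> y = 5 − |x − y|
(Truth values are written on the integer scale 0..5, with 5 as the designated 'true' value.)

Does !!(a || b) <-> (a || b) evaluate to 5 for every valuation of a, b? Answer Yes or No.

At a = 1, b = 3, for instance:
a || b = 1 || 3 = 3
!(a || b) = !3 = 2
!!(a || b) = !2 = 3
!!(a || b) <-> (a || b) = 3 <-> 3 = 5
and checking the remaining 35 assignments likewise gives ≥ 5 in every case.

Yes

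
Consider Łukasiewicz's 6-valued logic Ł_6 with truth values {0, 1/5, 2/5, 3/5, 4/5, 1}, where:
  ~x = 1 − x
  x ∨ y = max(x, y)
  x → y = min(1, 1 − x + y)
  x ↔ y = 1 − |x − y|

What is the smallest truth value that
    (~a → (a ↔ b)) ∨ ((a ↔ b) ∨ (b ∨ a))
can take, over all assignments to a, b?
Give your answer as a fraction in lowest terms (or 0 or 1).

3/5

Take a = 0, b = 2/5:
~a = ~0 = 1
a ↔ b = 0 ↔ 2/5 = 3/5
~a → (a ↔ b) = 1 → 3/5 = 3/5
a ↔ b = 0 ↔ 2/5 = 3/5
b ∨ a = 2/5 ∨ 0 = 2/5
(a ↔ b) ∨ (b ∨ a) = 3/5 ∨ 2/5 = 3/5
(~a → (a ↔ b)) ∨ ((a ↔ b) ∨ (b ∨ a)) = 3/5 ∨ 3/5 = 3/5
No assignment yields a value below 3/5, so this is the minimum.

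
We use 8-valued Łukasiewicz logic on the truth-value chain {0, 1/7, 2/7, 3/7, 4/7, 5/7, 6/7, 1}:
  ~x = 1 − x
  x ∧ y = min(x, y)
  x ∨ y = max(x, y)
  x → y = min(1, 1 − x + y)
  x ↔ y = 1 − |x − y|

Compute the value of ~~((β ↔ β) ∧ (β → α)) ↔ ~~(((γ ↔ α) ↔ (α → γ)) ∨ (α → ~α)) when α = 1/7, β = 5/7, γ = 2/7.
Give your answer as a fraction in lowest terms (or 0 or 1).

β ↔ β = 5/7 ↔ 5/7 = 1
β → α = 5/7 → 1/7 = 3/7
(β ↔ β) ∧ (β → α) = 1 ∧ 3/7 = 3/7
~((β ↔ β) ∧ (β → α)) = ~3/7 = 4/7
~~((β ↔ β) ∧ (β → α)) = ~4/7 = 3/7
γ ↔ α = 2/7 ↔ 1/7 = 6/7
α → γ = 1/7 → 2/7 = 1
(γ ↔ α) ↔ (α → γ) = 6/7 ↔ 1 = 6/7
~α = ~1/7 = 6/7
α → ~α = 1/7 → 6/7 = 1
((γ ↔ α) ↔ (α → γ)) ∨ (α → ~α) = 6/7 ∨ 1 = 1
~(((γ ↔ α) ↔ (α → γ)) ∨ (α → ~α)) = ~1 = 0
~~(((γ ↔ α) ↔ (α → γ)) ∨ (α → ~α)) = ~0 = 1
~~((β ↔ β) ∧ (β → α)) ↔ ~~(((γ ↔ α) ↔ (α → γ)) ∨ (α → ~α)) = 3/7 ↔ 1 = 3/7

3/7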